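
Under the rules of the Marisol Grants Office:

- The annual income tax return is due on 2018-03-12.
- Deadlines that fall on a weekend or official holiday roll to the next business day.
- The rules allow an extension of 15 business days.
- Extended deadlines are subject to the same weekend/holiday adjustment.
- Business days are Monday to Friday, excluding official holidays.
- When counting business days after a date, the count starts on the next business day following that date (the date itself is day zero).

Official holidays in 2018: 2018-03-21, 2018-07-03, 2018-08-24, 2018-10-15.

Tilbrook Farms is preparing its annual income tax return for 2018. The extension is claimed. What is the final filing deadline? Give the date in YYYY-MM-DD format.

2018-04-03

The stated deadline is 2018-03-12.
2018-03-12 (Monday) is already a business day.
The 15-business-day extension runs from 2018-03-12 to 2018-04-03.
Since 2018-04-03 is a Tuesday and not a holiday, the date is unchanged.
Deadline: 2018-04-03.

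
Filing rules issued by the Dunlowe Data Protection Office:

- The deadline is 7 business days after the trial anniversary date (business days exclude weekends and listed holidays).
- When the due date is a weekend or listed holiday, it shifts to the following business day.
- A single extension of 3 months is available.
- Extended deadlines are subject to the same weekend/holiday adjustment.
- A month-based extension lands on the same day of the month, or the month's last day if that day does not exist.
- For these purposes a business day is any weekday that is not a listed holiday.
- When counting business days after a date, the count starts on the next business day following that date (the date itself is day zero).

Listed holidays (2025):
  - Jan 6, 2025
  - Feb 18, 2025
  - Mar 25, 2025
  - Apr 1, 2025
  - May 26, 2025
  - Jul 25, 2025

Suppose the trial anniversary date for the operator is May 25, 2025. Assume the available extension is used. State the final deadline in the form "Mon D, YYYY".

7 business days after May 25, 2025, excluding weekends and holidays, is Jun 4, 2025.
Jun 4, 2025 falls on a Wednesday, which is a business day, so no adjustment is needed.
The 3 months extension carries Jun 4, 2025 to Sep 4, 2025.
Sep 4, 2025 is a Thursday and not a listed holiday, so it stands.
Deadline: Sep 4, 2025.

Sep 4, 2025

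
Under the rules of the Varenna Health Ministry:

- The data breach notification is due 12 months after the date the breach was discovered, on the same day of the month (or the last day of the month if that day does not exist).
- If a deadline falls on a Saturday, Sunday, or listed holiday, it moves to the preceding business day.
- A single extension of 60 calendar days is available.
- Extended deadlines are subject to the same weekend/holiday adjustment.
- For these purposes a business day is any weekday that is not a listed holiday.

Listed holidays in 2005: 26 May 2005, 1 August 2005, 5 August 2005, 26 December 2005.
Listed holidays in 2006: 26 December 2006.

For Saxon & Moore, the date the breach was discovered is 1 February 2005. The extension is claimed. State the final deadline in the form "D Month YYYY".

12 months from 1 February 2005 is 1 February 2006.
Since 1 February 2006 is a Wednesday and not a holiday, the date is unchanged.
Applying the 60-calendar-day extension: 1 February 2006 + 60 days = 2 April 2006.
Because 2 April 2006 is a Sunday, the deadline becomes 31 March 2006 (Friday).
Deadline: 31 March 2006.

31 March 2006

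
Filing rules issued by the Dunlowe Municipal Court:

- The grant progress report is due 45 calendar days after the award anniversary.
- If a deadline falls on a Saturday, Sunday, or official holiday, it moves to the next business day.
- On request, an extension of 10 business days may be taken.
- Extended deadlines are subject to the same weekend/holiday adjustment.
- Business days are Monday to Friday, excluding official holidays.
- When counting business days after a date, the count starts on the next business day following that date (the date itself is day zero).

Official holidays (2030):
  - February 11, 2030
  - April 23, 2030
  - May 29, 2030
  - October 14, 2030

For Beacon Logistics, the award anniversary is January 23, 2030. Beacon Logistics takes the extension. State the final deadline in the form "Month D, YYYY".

March 25, 2030

45 calendar days after January 23, 2030 is March 9, 2030.
March 9, 2030 falls on a Saturday. Rolling to the next business day gives March 11, 2030, a Monday.
The 10-business-day extension runs from March 11, 2030 to March 25, 2030.
March 25, 2030 is a Monday and not a listed holiday, so it stands.
Deadline: March 25, 2030.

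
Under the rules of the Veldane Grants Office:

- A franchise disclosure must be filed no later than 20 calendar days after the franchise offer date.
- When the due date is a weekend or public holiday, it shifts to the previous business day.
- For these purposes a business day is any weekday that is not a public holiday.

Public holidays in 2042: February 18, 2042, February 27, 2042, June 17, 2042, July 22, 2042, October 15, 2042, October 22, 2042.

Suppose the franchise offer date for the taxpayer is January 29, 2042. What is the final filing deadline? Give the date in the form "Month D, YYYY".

Trigger date January 29, 2042 + 20 calendar days = February 18, 2042.
Because February 18, 2042 is a listed holiday, the deadline becomes February 17, 2042 (Monday).
So the filing is due February 17, 2042.

February 17, 2042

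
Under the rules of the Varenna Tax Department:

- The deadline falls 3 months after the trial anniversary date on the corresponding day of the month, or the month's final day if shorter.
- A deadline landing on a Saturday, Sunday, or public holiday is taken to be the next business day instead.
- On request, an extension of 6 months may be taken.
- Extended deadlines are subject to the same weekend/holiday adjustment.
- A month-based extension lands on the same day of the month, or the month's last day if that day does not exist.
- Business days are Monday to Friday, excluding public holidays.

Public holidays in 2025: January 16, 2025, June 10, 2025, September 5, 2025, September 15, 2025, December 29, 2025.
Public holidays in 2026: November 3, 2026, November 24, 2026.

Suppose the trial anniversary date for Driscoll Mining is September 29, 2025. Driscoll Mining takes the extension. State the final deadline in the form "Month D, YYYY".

3 months from September 29, 2025 is December 29, 2025.
December 29, 2025 is a listed holiday, so it moves to the next business day, December 30, 2025 (Tuesday).
The 6 months extension carries December 30, 2025 to June 30, 2026.
June 30, 2026 (Tuesday) is already a business day.
So the filing is due June 30, 2026.

June 30, 2026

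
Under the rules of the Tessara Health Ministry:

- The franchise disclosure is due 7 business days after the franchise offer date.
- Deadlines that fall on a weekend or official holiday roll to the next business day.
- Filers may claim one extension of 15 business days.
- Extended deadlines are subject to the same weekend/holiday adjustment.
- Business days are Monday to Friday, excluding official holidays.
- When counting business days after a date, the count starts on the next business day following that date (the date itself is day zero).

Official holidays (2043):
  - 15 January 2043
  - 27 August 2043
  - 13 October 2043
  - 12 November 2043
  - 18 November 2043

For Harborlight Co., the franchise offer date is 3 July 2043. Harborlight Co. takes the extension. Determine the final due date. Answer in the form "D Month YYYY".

4 August 2043

Starting the day after 3 July 2043 and counting 7 business days lands on 14 July 2043.
14 July 2043 (Tuesday) is already a business day.
The 15-business-day extension runs from 14 July 2043 to 4 August 2043.
4 August 2043 falls on a Tuesday, which is a business day, so no adjustment is needed.
So the filing is due 4 August 2043.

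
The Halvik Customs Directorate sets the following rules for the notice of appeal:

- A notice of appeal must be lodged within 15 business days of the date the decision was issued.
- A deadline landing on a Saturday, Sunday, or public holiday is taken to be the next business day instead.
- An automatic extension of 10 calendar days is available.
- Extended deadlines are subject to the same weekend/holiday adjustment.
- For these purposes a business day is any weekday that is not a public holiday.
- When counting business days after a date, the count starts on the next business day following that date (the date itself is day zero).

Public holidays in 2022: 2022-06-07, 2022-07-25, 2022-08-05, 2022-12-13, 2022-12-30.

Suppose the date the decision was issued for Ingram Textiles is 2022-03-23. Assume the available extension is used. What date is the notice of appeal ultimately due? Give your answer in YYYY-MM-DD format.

2022-04-25

Counting 15 business days after 2022-03-23 (skipping weekends and listed holidays) reaches 2022-04-13.
Since 2022-04-13 is a Wednesday and not a holiday, the date is unchanged.
Add the 10 calendar-day extension to 2022-04-13: 2022-04-23.
2022-04-23 is a Saturday, so it moves to the next business day, 2022-04-25 (Monday).
So the filing is due 2022-04-25.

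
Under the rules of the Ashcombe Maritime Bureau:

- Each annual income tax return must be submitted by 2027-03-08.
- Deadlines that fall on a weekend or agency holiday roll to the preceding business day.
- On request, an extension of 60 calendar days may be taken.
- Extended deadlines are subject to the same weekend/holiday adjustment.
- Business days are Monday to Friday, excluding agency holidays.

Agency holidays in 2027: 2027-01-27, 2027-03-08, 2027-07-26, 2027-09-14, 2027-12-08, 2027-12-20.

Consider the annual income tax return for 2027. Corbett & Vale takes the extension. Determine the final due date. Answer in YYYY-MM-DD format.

2027-05-04

The stated deadline is 2027-03-08.
2027-03-08 is a listed holiday, so it moves to the preceding business day, 2027-03-05 (Friday).
Applying the 60-calendar-day extension: 2027-03-05 + 60 days = 2027-05-04.
2027-05-04 (Tuesday) is already a business day.
The final due date is 2027-05-04.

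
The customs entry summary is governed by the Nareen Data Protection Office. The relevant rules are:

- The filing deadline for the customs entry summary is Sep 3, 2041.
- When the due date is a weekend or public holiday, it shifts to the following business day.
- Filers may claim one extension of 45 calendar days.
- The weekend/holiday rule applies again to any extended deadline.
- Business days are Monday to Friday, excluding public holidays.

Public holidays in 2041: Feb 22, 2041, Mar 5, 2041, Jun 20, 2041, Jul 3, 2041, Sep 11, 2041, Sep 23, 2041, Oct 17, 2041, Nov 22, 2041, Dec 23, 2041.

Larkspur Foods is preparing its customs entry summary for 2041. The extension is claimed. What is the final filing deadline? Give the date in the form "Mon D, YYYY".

The statutory due date is Sep 3, 2041.
Sep 3, 2041 falls on a Tuesday, which is a business day, so no adjustment is needed.
Add the 45 calendar-day extension to Sep 3, 2041: Oct 18, 2041.
Oct 18, 2041 is a Friday and not a listed holiday, so it stands.
The final due date is Oct 18, 2041.

Oct 18, 2041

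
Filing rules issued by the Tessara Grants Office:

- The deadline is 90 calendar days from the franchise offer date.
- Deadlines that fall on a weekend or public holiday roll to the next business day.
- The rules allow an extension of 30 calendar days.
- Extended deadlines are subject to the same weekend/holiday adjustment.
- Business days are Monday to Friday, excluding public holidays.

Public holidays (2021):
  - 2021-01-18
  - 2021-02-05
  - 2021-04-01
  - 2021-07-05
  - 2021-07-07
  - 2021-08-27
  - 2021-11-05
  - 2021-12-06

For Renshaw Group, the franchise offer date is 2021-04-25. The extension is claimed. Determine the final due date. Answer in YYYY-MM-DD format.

90 calendar days after 2021-04-25 is 2021-07-24.
Because 2021-07-24 is a Saturday, the deadline becomes 2021-07-26 (Monday).
With the 30-day extension, 2021-07-26 becomes 2021-08-25.
Since 2021-08-25 is a Wednesday and not a holiday, the date is unchanged.
Final deadline: 2021-08-25.

2021-08-25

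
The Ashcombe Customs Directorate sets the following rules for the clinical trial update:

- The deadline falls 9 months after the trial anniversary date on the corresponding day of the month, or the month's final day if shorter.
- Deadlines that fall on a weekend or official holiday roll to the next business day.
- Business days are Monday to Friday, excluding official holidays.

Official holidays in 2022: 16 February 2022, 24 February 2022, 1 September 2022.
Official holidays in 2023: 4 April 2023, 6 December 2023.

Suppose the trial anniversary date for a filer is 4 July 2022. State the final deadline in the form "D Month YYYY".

5 April 2023

9 months after 4 July 2022, on the same day of the month, is 4 April 2023.
4 April 2023 is a listed holiday, so it moves to the next business day, 5 April 2023 (Wednesday).
So the filing is due 5 April 2023.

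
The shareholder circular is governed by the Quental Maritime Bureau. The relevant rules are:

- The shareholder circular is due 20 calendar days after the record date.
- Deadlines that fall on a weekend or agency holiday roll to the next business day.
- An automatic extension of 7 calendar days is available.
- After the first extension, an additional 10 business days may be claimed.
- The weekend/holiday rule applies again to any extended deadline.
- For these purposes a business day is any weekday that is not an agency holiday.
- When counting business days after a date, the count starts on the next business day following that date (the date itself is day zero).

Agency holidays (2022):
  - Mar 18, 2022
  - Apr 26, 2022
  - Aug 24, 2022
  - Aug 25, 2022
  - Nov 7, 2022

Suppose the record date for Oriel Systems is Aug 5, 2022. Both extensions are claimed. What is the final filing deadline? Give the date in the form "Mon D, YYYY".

Adding 20 calendar days to Aug 5, 2022 gives Aug 25, 2022.
Aug 25, 2022 is a listed holiday, so it moves to the next business day, Aug 26, 2022 (Friday).
With the 7-day extension, Aug 26, 2022 becomes Sep 2, 2022.
Sep 2, 2022 is a Friday and not a listed holiday, so it stands.
Counting 10 further business days from Sep 2, 2022 reaches Sep 16, 2022.
Sep 16, 2022 falls on a Friday, which is a business day, so no adjustment is needed.
So the filing is due Sep 16, 2022.

Sep 16, 2022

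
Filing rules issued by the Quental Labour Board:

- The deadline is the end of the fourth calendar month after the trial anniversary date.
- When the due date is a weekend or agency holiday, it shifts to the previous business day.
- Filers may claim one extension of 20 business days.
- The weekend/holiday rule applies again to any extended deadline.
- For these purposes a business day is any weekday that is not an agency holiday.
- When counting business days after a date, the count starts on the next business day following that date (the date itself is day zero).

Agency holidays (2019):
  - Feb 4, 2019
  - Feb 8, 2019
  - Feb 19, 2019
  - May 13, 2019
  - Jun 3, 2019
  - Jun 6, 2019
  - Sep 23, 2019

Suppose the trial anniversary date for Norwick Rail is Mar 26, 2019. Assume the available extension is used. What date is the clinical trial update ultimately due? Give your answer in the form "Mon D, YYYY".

Aug 28, 2019

The fourth month after Mar 26, 2019 is July 2019, whose last day is Jul 31, 2019.
Jul 31, 2019 (Wednesday) is already a business day.
Applying the 20-business-day extension: 20 business days after Jul 31, 2019 is Aug 28, 2019.
Aug 28, 2019 falls on a Wednesday, which is a business day, so no adjustment is needed.
Final deadline: Aug 28, 2019.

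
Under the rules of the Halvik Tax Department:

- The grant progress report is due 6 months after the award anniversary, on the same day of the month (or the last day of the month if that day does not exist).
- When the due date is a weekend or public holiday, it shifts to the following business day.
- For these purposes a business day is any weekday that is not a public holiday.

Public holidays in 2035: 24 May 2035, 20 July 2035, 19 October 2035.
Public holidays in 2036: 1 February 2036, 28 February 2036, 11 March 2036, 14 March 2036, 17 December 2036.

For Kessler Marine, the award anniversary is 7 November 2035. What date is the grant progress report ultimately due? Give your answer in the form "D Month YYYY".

7 May 2036

6 months from 7 November 2035 is 7 May 2036.
7 May 2036 falls on a Wednesday, which is a business day, so no adjustment is needed.
So the filing is due 7 May 2036.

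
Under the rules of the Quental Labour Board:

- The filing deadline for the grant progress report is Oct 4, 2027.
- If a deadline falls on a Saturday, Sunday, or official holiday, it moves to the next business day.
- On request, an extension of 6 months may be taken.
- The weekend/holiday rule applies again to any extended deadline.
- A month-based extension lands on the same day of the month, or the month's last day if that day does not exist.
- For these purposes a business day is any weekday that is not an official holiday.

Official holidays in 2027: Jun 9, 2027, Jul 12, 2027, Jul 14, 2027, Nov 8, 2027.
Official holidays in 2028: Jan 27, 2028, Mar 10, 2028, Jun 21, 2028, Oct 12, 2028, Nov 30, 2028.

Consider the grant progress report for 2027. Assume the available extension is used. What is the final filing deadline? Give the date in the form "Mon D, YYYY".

The stated deadline is Oct 4, 2027.
Oct 4, 2027 is a Monday and not a listed holiday, so it stands.
Add 6 months to Oct 4, 2027: Apr 4, 2028.
Since Apr 4, 2028 is a Tuesday and not a holiday, the date is unchanged.
The final due date is Apr 4, 2028.

Apr 4, 2028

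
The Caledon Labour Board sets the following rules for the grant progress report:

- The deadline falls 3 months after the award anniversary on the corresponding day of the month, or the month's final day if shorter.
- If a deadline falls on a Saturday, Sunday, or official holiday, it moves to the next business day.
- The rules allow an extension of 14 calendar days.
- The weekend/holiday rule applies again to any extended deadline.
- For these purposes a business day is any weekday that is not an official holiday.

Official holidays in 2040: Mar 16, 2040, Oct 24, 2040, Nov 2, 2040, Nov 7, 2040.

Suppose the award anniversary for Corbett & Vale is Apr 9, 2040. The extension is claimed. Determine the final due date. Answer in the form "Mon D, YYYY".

Jul 23, 2040

3 months from Apr 9, 2040 is Jul 9, 2040.
Jul 9, 2040 (Monday) is already a business day.
Applying the 14-calendar-day extension: Jul 9, 2040 + 14 days = Jul 23, 2040.
Jul 23, 2040 (Monday) is already a business day.
The final due date is Jul 23, 2040.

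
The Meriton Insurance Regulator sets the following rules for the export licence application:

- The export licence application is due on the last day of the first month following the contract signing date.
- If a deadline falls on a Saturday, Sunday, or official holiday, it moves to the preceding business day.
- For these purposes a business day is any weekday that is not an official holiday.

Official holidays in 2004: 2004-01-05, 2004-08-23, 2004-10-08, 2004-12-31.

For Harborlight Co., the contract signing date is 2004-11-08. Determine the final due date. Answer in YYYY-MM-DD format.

1 month after 2004-11-08 falls in December 2004; the last day of that month is 2004-12-31.
2004-12-31 falls on a listed holiday. Rolling to the preceding business day gives 2004-12-30, a Thursday.
Final deadline: 2004-12-30.

2004-12-30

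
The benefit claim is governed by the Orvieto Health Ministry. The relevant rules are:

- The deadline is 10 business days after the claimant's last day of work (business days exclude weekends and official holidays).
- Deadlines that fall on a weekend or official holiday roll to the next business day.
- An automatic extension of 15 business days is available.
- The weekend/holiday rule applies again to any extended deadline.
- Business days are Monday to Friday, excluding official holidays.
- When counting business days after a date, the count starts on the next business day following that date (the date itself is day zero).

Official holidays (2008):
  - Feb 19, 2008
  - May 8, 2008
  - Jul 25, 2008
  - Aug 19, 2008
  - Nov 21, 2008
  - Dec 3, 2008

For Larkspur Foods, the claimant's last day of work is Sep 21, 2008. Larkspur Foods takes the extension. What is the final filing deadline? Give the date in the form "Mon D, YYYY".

Counting 10 business days after Sep 21, 2008 (skipping weekends and listed holidays) reaches Oct 3, 2008.
Since Oct 3, 2008 is a Friday and not a holiday, the date is unchanged.
Applying the 15-business-day extension: 15 business days after Oct 3, 2008 is Oct 24, 2008.
Oct 24, 2008 is a Friday and not a listed holiday, so it stands.
Deadline: Oct 24, 2008.

Oct 24, 2008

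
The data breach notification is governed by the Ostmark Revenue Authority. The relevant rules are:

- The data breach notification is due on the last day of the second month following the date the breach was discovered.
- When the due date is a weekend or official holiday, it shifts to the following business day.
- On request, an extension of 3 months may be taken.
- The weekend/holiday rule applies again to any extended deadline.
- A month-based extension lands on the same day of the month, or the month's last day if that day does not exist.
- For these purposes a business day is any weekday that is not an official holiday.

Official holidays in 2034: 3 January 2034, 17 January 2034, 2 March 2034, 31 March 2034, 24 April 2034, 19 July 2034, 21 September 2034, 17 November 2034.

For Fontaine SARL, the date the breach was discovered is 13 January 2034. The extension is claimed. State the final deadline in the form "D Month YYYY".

3 July 2034

2 months after 13 January 2034 falls in March 2034; the last day of that month is 31 March 2034.
31 March 2034 is a listed holiday, so it moves to the next business day, 3 April 2034 (Monday).
The 3 months extension carries 3 April 2034 to 3 July 2034.
3 July 2034 (Monday) is already a business day.
Final deadline: 3 July 2034.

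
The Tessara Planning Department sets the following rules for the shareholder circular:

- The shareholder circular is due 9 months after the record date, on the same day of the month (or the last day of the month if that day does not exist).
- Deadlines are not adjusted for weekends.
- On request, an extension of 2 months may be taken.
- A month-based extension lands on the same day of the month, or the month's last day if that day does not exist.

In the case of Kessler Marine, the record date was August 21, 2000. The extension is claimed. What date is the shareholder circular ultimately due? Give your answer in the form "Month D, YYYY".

July 21, 2001

Moving 9 months forward from August 21, 2000 on the corresponding day gives May 21, 2001.
May 21, 2001 is a Monday; no weekend or holiday adjustment applies.
Add 2 months to May 21, 2001: July 21, 2001.
July 21, 2001 falls on a Saturday. The rules make no weekend/holiday allowance, so it remains July 21, 2001.
Final deadline: July 21, 2001.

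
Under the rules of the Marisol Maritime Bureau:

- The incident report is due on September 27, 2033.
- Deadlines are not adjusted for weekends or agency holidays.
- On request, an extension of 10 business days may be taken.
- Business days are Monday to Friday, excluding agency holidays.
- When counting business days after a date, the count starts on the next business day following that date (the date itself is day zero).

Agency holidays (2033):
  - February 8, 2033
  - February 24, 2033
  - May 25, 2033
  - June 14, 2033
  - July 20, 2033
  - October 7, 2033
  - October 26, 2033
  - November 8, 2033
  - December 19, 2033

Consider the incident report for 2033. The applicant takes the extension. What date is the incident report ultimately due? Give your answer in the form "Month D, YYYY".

October 12, 2033

The statutory due date is September 27, 2033.
September 27, 2033 falls on a Tuesday. The rules make no weekend/holiday allowance, so it remains September 27, 2033.
Applying the 10-business-day extension: 10 business days after September 27, 2033 is October 12, 2033.
October 12, 2033 falls on a Wednesday. The rules make no weekend/holiday allowance, so it remains October 12, 2033.
Final deadline: October 12, 2033.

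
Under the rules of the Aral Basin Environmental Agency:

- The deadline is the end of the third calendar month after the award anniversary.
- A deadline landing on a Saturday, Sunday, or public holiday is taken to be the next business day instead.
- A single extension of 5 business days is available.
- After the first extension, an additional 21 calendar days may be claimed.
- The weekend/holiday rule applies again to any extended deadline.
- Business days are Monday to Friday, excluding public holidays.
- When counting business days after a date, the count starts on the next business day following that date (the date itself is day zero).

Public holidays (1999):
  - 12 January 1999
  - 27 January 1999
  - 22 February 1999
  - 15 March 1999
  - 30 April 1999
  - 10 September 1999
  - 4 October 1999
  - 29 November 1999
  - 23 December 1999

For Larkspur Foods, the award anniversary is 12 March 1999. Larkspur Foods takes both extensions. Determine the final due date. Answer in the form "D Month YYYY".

The third month after 12 March 1999 is June 1999, whose last day is 30 June 1999.
30 June 1999 falls on a Wednesday, which is a business day, so no adjustment is needed.
Applying the 5-business-day extension: 5 business days after 30 June 1999 is 7 July 1999.
7 July 1999 falls on a Wednesday, which is a business day, so no adjustment is needed.
Add the 21 calendar-day extension to 7 July 1999: 28 July 1999.
Since 28 July 1999 is a Wednesday and not a holiday, the date is unchanged.
So the filing is due 28 July 1999.

28 July 1999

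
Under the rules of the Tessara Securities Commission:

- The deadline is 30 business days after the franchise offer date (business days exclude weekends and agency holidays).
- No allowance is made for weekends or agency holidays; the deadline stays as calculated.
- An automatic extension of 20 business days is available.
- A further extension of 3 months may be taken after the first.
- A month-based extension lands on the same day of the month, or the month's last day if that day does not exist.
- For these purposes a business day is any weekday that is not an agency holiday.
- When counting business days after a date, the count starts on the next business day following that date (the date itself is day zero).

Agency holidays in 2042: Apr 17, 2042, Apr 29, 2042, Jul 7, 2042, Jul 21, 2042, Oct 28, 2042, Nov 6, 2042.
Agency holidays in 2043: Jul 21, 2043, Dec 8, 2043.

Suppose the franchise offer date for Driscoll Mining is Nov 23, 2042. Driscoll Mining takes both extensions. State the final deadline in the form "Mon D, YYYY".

Counting 30 business days after Nov 23, 2042 (skipping weekends and listed holidays) reaches Jan 2, 2043.
No adjustment is made for weekends or holidays, so Jan 2, 2043 stands.
The 20-business-day extension runs from Jan 2, 2043 to Jan 30, 2043.
No adjustment is made for weekends or holidays, so Jan 30, 2043 stands.
Add 3 months to Jan 30, 2043: Apr 30, 2043.
No adjustment is made for weekends or holidays, so Apr 30, 2043 stands.
Deadline: Apr 30, 2043.

Apr 30, 2043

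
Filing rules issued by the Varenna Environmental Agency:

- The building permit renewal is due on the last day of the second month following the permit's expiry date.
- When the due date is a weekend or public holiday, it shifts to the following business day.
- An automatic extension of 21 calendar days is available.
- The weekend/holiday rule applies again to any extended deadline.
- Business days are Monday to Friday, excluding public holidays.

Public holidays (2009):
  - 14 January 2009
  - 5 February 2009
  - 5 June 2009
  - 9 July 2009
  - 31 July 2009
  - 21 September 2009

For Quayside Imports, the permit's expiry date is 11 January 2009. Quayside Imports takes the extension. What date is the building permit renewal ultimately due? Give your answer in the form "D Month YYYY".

21 April 2009

The second month after 11 January 2009 is March 2009, whose last day is 31 March 2009.
Since 31 March 2009 is a Tuesday and not a holiday, the date is unchanged.
With the 21-day extension, 31 March 2009 becomes 21 April 2009.
21 April 2009 is a Tuesday and not a listed holiday, so it stands.
Final deadline: 21 April 2009.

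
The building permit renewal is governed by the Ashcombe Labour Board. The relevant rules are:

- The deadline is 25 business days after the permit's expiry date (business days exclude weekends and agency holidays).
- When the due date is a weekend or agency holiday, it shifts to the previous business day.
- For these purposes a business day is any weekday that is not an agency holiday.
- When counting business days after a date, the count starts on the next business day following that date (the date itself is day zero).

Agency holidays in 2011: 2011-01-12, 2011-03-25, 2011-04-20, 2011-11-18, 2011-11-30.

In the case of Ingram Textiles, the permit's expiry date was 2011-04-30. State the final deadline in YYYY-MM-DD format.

2011-06-03

25 business days after 2011-04-30, excluding weekends and holidays, is 2011-06-03.
2011-06-03 (Friday) is already a business day.
The final due date is 2011-06-03.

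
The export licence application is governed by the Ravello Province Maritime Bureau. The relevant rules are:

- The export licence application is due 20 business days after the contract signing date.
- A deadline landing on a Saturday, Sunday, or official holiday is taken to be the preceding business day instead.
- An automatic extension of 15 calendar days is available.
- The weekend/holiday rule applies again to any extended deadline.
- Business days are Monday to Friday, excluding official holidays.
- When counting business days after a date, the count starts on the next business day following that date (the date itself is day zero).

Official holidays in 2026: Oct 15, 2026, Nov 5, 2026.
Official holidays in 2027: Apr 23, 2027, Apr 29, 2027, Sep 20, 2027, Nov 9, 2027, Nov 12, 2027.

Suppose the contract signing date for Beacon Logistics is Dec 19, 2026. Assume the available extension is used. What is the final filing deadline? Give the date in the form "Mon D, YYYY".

Jan 29, 2027

Starting the day after Dec 19, 2026 and counting 20 business days lands on Jan 15, 2027.
Jan 15, 2027 falls on a Friday, which is a business day, so no adjustment is needed.
With the 15-day extension, Jan 15, 2027 becomes Jan 30, 2027.
Jan 30, 2027 falls on a Saturday. Rolling to the preceding business day gives Jan 29, 2027, a Friday.
So the filing is due Jan 29, 2027.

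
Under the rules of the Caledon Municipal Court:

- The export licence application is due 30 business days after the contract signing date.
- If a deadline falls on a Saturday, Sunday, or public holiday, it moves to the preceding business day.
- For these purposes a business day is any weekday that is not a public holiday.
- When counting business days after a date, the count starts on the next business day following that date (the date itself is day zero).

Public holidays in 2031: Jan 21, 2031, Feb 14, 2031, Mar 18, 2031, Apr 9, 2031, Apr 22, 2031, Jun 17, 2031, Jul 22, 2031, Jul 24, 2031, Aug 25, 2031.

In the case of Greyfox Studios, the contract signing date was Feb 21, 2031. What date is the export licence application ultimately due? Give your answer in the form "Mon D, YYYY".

Apr 7, 2031

Counting 30 business days after Feb 21, 2031 (skipping weekends and listed holidays) reaches Apr 7, 2031.
Apr 7, 2031 falls on a Monday, which is a business day, so no adjustment is needed.
So the filing is due Apr 7, 2031.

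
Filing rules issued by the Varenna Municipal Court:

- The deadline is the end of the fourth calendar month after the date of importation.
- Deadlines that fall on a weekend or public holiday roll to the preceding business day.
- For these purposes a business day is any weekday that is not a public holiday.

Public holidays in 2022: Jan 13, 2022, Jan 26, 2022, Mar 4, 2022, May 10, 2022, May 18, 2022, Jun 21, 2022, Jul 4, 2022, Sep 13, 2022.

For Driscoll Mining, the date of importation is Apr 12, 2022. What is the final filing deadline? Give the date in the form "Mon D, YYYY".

Aug 31, 2022

4 months after Apr 12, 2022 is August 2022; that month ends on Aug 31, 2022.
Aug 31, 2022 is a Wednesday and not a listed holiday, so it stands.
Final deadline: Aug 31, 2022.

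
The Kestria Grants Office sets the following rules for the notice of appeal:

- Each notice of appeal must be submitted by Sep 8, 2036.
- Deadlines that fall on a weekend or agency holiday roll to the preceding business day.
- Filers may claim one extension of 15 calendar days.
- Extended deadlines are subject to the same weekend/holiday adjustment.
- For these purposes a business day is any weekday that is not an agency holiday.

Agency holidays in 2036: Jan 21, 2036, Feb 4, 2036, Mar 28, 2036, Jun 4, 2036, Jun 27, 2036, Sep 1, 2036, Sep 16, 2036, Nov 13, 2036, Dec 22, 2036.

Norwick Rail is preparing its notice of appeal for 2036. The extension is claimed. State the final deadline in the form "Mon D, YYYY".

Start from the fixed due date, Sep 8, 2036.
Sep 8, 2036 (Monday) is already a business day.
Add the 15 calendar-day extension to Sep 8, 2036: Sep 23, 2036.
Sep 23, 2036 (Tuesday) is already a business day.
Deadline: Sep 23, 2036.

Sep 23, 2036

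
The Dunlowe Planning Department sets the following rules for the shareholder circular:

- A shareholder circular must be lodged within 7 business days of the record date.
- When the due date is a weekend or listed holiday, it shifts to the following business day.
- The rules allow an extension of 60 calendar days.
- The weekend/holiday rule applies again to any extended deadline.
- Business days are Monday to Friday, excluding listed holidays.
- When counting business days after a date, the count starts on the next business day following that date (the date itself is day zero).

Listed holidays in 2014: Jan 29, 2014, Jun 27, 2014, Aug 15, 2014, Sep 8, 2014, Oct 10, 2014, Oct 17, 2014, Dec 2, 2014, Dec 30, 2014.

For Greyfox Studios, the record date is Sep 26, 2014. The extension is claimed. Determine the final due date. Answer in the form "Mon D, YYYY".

7 business days after Sep 26, 2014, excluding weekends and holidays, is Oct 7, 2014.
Oct 7, 2014 (Tuesday) is already a business day.
Add the 60 calendar-day extension to Oct 7, 2014: Dec 6, 2014.
Dec 6, 2014 is a Saturday, so it moves to the next business day, Dec 8, 2014 (Monday).
The final due date is Dec 8, 2014.

Dec 8, 2014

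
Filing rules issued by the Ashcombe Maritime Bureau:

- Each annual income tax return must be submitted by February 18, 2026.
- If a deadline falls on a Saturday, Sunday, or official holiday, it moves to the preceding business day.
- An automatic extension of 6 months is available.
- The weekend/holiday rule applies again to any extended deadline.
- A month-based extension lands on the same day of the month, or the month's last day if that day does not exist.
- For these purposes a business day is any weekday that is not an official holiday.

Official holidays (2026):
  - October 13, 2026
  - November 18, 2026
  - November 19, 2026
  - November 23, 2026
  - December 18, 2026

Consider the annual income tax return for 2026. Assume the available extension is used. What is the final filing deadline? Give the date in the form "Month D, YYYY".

August 18, 2026

The statutory due date is February 18, 2026.
Since February 18, 2026 is a Wednesday and not a holiday, the date is unchanged.
Applying the 6 months extension: 6 months after February 18, 2026 is August 18, 2026.
August 18, 2026 (Tuesday) is already a business day.
Final deadline: August 18, 2026.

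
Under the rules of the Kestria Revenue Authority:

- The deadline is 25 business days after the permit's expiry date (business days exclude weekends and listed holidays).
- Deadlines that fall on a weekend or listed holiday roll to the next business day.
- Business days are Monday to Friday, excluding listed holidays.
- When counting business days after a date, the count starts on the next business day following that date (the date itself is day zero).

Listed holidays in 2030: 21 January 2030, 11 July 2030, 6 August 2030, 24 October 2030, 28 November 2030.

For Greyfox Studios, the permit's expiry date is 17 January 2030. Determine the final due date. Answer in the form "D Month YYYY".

Counting 25 business days after 17 January 2030 (skipping weekends and listed holidays) reaches 22 February 2030.
22 February 2030 falls on a Friday, which is a business day, so no adjustment is needed.
Final deadline: 22 February 2030.

22 February 2030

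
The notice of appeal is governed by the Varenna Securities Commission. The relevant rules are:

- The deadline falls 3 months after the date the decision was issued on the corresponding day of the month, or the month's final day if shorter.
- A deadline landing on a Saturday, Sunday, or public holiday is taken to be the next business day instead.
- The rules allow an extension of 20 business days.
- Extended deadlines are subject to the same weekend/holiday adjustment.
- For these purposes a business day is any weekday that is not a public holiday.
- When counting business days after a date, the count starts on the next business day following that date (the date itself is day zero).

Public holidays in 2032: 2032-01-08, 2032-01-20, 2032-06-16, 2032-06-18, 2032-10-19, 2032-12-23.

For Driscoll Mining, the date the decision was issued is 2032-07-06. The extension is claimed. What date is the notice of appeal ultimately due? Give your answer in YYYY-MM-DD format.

3 months from 2032-07-06 is 2032-10-06.
2032-10-06 (Wednesday) is already a business day.
The 20-business-day extension runs from 2032-10-06 to 2032-11-04.
2032-11-04 (Thursday) is already a business day.
The final due date is 2032-11-04.

2032-11-04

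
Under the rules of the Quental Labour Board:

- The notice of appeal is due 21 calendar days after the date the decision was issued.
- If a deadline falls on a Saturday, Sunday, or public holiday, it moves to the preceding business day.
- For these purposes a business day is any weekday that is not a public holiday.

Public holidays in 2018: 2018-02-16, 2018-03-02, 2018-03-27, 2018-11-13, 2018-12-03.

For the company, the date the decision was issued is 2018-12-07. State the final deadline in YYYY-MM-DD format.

Adding 21 calendar days to 2018-12-07 gives 2018-12-28.
2018-12-28 is a Friday and not a listed holiday, so it stands.
Deadline: 2018-12-28.

2018-12-28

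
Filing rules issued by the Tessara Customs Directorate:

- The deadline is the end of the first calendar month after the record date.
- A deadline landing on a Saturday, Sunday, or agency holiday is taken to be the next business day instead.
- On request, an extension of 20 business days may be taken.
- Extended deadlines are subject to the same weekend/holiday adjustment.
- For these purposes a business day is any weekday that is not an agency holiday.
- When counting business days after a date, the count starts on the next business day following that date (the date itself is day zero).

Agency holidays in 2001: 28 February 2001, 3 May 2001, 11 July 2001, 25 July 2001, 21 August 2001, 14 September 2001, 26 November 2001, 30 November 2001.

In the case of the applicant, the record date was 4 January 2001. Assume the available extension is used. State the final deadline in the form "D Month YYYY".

1 month after 4 January 2001 is February 2001; that month ends on 28 February 2001.
Because 28 February 2001 is a listed holiday, the deadline becomes 1 March 2001 (Thursday).
The 20-business-day extension runs from 1 March 2001 to 29 March 2001.
Since 29 March 2001 is a Thursday and not a holiday, the date is unchanged.
The final due date is 29 March 2001.

29 March 2001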